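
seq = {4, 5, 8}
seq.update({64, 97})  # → {4, 5, 8, 64, 97}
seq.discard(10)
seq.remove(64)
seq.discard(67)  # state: {4, 5, 8, 97}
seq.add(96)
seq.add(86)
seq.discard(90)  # {4, 5, 8, 86, 96, 97}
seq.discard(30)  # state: {4, 5, 8, 86, 96, 97}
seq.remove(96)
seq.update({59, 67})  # {4, 5, 8, 59, 67, 86, 97}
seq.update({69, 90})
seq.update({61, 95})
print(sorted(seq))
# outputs [4, 5, 8, 59, 61, 67, 69, 86, 90, 95, 97]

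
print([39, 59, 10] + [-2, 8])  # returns [39, 59, 10, -2, 8]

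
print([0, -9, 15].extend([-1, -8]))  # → None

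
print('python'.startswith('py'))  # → True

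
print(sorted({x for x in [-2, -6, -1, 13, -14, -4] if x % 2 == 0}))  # [-14, -6, -4, -2]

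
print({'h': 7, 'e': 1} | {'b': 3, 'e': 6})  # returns {'h': 7, 'e': 6, 'b': 3}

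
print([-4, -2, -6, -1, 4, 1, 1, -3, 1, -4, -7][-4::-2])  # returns [-3, 1, -1, -2]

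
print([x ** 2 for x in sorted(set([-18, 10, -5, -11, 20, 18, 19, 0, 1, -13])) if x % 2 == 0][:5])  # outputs [324, 0, 100, 324, 400]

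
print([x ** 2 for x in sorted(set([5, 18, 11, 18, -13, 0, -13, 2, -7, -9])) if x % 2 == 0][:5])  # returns [0, 4, 324]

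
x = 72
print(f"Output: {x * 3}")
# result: Output: 216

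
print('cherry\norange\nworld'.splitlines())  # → ['cherry', 'orange', 'world']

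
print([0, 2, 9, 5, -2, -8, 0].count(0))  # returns 2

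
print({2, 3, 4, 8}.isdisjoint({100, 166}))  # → True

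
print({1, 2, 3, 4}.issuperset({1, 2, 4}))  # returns True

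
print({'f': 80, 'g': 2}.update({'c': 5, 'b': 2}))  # None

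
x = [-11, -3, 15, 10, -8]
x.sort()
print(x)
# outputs [-11, -8, -3, 10, 15]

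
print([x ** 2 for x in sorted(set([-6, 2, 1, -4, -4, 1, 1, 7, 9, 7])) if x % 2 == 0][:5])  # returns [36, 16, 4]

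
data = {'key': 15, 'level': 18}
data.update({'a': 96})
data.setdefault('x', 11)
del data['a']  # {'key': 15, 'level': 18, 'x': 11}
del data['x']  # {'key': 15, 'level': 18}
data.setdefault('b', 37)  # 37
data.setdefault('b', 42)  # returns 37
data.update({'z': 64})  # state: {'key': 15, 'level': 18, 'b': 37, 'z': 64}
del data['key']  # {'level': 18, 'b': 37, 'z': 64}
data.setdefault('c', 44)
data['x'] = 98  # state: {'level': 18, 'b': 37, 'z': 64, 'c': 44, 'x': 98}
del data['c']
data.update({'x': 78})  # {'level': 18, 'b': 37, 'z': 64, 'x': 78}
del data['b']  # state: {'level': 18, 'z': 64, 'x': 78}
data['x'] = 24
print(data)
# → {'level': 18, 'z': 64, 'x': 24}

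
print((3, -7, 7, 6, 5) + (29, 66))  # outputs (3, -7, 7, 6, 5, 29, 66)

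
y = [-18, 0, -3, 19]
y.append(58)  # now [-18, 0, -3, 19, 58]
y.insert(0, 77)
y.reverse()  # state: [58, 19, -3, 0, -18, 77]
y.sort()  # [-18, -3, 0, 19, 58, 77]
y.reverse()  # [77, 58, 19, 0, -3, -18]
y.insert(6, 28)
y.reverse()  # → [28, -18, -3, 0, 19, 58, 77]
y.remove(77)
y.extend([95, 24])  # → [28, -18, -3, 0, 19, 58, 95, 24]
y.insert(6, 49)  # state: [28, -18, -3, 0, 19, 58, 49, 95, 24]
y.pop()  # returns 24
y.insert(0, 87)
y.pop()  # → 95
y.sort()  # [-18, -3, 0, 19, 28, 49, 58, 87]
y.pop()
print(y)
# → [-18, -3, 0, 19, 28, 49, 58]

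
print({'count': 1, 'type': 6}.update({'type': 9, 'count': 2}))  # None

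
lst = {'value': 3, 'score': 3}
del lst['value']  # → {'score': 3}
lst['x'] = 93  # {'score': 3, 'x': 93}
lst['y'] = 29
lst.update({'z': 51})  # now {'score': 3, 'x': 93, 'y': 29, 'z': 51}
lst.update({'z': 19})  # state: {'score': 3, 'x': 93, 'y': 29, 'z': 19}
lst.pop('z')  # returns 19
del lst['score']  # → {'x': 93, 'y': 29}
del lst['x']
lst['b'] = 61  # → {'y': 29, 'b': 61}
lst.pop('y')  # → 29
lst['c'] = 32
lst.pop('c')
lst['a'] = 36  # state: {'b': 61, 'a': 36}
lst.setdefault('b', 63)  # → 61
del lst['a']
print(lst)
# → {'b': 61}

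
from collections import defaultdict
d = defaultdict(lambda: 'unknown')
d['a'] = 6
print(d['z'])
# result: unknown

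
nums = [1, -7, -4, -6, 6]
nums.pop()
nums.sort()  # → [-7, -6, -4, 1]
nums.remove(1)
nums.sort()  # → [-7, -6, -4]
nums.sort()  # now [-7, -6, -4]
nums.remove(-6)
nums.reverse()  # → [-4, -7]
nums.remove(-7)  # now [-4]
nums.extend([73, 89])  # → [-4, 73, 89]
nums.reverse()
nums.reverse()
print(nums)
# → [-4, 73, 89]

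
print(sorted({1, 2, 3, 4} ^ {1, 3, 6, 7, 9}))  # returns [2, 4, 6, 7, 9]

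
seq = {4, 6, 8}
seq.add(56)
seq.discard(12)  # {4, 6, 8, 56}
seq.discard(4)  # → {6, 8, 56}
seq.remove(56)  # {6, 8}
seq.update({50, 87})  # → {6, 8, 50, 87}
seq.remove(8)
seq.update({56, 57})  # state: {6, 50, 56, 57, 87}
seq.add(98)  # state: {6, 50, 56, 57, 87, 98}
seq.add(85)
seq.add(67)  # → {6, 50, 56, 57, 67, 85, 87, 98}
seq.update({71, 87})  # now {6, 50, 56, 57, 67, 71, 85, 87, 98}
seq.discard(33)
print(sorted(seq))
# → [6, 50, 56, 57, 67, 71, 85, 87, 98]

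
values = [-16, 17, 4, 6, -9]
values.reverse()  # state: [-9, 6, 4, 17, -16]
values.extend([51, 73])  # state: [-9, 6, 4, 17, -16, 51, 73]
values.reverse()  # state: [73, 51, -16, 17, 4, 6, -9]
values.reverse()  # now [-9, 6, 4, 17, -16, 51, 73]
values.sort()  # [-16, -9, 4, 6, 17, 51, 73]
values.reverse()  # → [73, 51, 17, 6, 4, -9, -16]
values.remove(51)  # [73, 17, 6, 4, -9, -16]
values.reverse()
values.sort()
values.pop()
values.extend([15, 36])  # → [-16, -9, 4, 6, 17, 15, 36]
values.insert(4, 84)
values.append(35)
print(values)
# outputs [-16, -9, 4, 6, 84, 17, 15, 36, 35]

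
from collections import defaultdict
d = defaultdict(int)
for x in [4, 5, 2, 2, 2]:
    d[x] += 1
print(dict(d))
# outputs {4: 1, 5: 1, 2: 3}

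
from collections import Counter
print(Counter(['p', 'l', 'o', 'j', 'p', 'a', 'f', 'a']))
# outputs Counter({'p': 2, 'a': 2, 'l': 1, 'o': 1, 'j': 1, 'f': 1})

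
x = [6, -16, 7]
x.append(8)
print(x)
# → [6, -16, 7, 8]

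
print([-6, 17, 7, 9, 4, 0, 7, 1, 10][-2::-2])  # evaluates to [1, 0, 9, 17]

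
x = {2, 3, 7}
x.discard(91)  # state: {2, 3, 7}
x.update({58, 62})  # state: {2, 3, 7, 58, 62}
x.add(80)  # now {2, 3, 7, 58, 62, 80}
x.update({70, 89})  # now {2, 3, 7, 58, 62, 70, 80, 89}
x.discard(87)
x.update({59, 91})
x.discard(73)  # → {2, 3, 7, 58, 59, 62, 70, 80, 89, 91}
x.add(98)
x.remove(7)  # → {2, 3, 58, 59, 62, 70, 80, 89, 91, 98}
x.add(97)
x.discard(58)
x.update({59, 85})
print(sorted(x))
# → [2, 3, 59, 62, 70, 80, 85, 89, 91, 97, 98]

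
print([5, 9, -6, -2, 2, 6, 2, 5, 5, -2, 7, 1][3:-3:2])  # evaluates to [-2, 6, 5]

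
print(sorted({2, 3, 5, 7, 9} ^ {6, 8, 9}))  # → [2, 3, 5, 6, 7, 8]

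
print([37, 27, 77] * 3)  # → [37, 27, 77, 37, 27, 77, 37, 27, 77]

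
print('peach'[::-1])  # hcaep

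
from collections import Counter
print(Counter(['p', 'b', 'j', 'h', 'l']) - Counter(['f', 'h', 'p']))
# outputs Counter({'b': 1, 'j': 1, 'l': 1})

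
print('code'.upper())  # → CODE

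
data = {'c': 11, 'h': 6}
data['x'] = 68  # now {'c': 11, 'h': 6, 'x': 68}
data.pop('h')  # 6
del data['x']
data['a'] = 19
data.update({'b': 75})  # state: {'c': 11, 'a': 19, 'b': 75}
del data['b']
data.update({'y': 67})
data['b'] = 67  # {'c': 11, 'a': 19, 'y': 67, 'b': 67}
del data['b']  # {'c': 11, 'a': 19, 'y': 67}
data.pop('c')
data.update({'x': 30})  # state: {'a': 19, 'y': 67, 'x': 30}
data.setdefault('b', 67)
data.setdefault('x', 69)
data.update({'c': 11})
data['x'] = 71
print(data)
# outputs {'a': 19, 'y': 67, 'x': 71, 'b': 67, 'c': 11}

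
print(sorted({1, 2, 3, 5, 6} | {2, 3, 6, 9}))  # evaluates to [1, 2, 3, 5, 6, 9]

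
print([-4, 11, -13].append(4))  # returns None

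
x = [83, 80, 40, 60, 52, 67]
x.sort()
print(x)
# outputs [40, 52, 60, 67, 80, 83]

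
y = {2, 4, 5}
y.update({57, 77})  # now {2, 4, 5, 57, 77}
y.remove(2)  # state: {4, 5, 57, 77}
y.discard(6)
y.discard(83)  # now {4, 5, 57, 77}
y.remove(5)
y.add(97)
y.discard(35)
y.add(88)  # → {4, 57, 77, 88, 97}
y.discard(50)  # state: {4, 57, 77, 88, 97}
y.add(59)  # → {4, 57, 59, 77, 88, 97}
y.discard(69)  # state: {4, 57, 59, 77, 88, 97}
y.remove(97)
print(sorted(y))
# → [4, 57, 59, 77, 88]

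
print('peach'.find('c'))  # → 3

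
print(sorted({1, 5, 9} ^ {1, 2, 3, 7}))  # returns [2, 3, 5, 7, 9]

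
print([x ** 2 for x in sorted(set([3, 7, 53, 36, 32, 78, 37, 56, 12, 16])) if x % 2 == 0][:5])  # [144, 256, 1024, 1296, 3136]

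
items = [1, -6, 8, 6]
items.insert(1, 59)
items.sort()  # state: [-6, 1, 6, 8, 59]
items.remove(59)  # [-6, 1, 6, 8]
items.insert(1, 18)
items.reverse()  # [8, 6, 1, 18, -6]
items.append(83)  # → [8, 6, 1, 18, -6, 83]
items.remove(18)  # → [8, 6, 1, -6, 83]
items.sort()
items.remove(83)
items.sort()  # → [-6, 1, 6, 8]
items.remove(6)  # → [-6, 1, 8]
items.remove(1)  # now [-6, 8]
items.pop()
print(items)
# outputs [-6]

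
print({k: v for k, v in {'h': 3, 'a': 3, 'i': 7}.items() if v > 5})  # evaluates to {'i': 7}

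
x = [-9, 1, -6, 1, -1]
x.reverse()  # [-1, 1, -6, 1, -9]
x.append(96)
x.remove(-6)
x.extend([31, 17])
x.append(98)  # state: [-1, 1, 1, -9, 96, 31, 17, 98]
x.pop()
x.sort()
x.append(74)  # [-9, -1, 1, 1, 17, 31, 96, 74]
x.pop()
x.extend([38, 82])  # [-9, -1, 1, 1, 17, 31, 96, 38, 82]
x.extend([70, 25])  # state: [-9, -1, 1, 1, 17, 31, 96, 38, 82, 70, 25]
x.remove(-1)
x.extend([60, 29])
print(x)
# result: [-9, 1, 1, 17, 31, 96, 38, 82, 70, 25, 60, 29]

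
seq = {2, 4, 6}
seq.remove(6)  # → {2, 4}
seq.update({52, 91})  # {2, 4, 52, 91}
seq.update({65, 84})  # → {2, 4, 52, 65, 84, 91}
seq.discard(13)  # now {2, 4, 52, 65, 84, 91}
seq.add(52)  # {2, 4, 52, 65, 84, 91}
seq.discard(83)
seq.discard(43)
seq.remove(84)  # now {2, 4, 52, 65, 91}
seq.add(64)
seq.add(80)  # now {2, 4, 52, 64, 65, 80, 91}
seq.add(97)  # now {2, 4, 52, 64, 65, 80, 91, 97}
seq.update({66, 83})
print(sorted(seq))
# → [2, 4, 52, 64, 65, 66, 80, 83, 91, 97]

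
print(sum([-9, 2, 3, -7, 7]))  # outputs -4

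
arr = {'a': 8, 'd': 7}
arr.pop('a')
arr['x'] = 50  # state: {'d': 7, 'x': 50}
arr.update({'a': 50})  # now {'d': 7, 'x': 50, 'a': 50}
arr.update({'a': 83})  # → {'d': 7, 'x': 50, 'a': 83}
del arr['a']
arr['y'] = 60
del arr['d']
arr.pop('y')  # 60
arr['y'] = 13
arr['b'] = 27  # {'x': 50, 'y': 13, 'b': 27}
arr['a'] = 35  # {'x': 50, 'y': 13, 'b': 27, 'a': 35}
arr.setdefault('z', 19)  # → 19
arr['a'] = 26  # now {'x': 50, 'y': 13, 'b': 27, 'a': 26, 'z': 19}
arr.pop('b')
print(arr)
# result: {'x': 50, 'y': 13, 'a': 26, 'z': 19}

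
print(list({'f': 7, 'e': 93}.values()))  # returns [7, 93]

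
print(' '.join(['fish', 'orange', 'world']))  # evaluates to fish orange world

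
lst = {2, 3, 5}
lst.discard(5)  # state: {2, 3}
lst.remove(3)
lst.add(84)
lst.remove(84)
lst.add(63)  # {2, 63}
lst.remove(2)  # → {63}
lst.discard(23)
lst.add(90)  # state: {63, 90}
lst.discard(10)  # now {63, 90}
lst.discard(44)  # {63, 90}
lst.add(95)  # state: {63, 90, 95}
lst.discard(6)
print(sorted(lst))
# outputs [63, 90, 95]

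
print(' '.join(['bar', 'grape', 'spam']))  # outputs bar grape spam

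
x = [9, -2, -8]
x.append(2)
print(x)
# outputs [9, -2, -8, 2]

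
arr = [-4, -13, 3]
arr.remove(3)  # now [-4, -13]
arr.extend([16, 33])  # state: [-4, -13, 16, 33]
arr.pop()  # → 33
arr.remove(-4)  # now [-13, 16]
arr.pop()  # 16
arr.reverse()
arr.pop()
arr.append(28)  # [28]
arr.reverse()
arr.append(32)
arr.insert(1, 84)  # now [28, 84, 32]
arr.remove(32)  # [28, 84]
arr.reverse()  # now [84, 28]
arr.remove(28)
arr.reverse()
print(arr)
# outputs [84]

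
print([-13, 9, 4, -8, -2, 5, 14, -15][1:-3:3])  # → [9, -2]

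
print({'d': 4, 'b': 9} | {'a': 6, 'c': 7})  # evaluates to {'d': 4, 'b': 9, 'a': 6, 'c': 7}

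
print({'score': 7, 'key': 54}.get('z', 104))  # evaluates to 104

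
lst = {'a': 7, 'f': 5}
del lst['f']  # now {'a': 7}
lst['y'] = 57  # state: {'a': 7, 'y': 57}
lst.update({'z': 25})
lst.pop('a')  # 7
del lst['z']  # {'y': 57}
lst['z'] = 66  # {'y': 57, 'z': 66}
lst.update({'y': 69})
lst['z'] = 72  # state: {'y': 69, 'z': 72}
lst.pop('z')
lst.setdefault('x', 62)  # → 62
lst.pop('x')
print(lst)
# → {'y': 69}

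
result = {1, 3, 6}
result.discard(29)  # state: {1, 3, 6}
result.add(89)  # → {1, 3, 6, 89}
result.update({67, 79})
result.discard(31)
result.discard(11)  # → {1, 3, 6, 67, 79, 89}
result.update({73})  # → {1, 3, 6, 67, 73, 79, 89}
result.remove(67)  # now {1, 3, 6, 73, 79, 89}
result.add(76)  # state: {1, 3, 6, 73, 76, 79, 89}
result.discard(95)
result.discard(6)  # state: {1, 3, 73, 76, 79, 89}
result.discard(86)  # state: {1, 3, 73, 76, 79, 89}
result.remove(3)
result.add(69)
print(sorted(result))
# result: [1, 69, 73, 76, 79, 89]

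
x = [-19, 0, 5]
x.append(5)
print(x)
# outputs [-19, 0, 5, 5]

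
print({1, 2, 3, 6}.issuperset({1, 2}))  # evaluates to True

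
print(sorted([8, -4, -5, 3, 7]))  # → [-5, -4, 3, 7, 8]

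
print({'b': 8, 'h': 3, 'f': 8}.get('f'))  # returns 8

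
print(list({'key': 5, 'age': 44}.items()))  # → [('key', 5), ('age', 44)]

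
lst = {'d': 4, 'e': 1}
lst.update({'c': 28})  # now {'d': 4, 'e': 1, 'c': 28}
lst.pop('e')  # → 1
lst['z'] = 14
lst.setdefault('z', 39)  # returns 14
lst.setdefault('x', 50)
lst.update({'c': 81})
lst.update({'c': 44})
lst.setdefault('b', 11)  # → 11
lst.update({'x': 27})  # {'d': 4, 'c': 44, 'z': 14, 'x': 27, 'b': 11}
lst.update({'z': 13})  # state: {'d': 4, 'c': 44, 'z': 13, 'x': 27, 'b': 11}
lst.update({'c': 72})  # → {'d': 4, 'c': 72, 'z': 13, 'x': 27, 'b': 11}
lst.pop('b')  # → 11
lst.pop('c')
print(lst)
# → {'d': 4, 'z': 13, 'x': 27}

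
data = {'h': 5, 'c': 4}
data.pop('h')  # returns 5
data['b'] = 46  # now {'c': 4, 'b': 46}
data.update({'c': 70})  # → {'c': 70, 'b': 46}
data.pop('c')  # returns 70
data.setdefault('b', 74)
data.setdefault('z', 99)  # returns 99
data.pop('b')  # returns 46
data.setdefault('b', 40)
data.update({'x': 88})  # {'z': 99, 'b': 40, 'x': 88}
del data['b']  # {'z': 99, 'x': 88}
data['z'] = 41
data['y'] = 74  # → {'z': 41, 'x': 88, 'y': 74}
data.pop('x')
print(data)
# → {'z': 41, 'y': 74}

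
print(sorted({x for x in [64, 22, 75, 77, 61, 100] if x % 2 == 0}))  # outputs [22, 64, 100]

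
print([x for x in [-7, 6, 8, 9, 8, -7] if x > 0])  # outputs [6, 8, 9, 8]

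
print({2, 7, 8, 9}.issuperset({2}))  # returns True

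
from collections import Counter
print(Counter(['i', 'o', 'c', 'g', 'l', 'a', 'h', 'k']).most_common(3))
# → [('i', 1), ('o', 1), ('c', 1)]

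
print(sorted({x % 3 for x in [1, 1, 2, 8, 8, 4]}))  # [1, 2]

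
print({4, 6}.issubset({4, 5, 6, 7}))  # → True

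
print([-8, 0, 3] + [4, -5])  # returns [-8, 0, 3, 4, -5]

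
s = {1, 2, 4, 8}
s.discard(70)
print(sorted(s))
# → [1, 2, 4, 8]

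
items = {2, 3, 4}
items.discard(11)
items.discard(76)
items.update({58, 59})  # {2, 3, 4, 58, 59}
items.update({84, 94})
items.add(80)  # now {2, 3, 4, 58, 59, 80, 84, 94}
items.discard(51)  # {2, 3, 4, 58, 59, 80, 84, 94}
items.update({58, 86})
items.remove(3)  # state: {2, 4, 58, 59, 80, 84, 86, 94}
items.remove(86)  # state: {2, 4, 58, 59, 80, 84, 94}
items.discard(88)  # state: {2, 4, 58, 59, 80, 84, 94}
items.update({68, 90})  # {2, 4, 58, 59, 68, 80, 84, 90, 94}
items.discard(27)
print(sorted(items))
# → [2, 4, 58, 59, 68, 80, 84, 90, 94]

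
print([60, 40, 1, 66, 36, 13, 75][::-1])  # [75, 13, 36, 66, 1, 40, 60]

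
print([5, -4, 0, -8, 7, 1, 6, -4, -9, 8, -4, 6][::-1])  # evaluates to [6, -4, 8, -9, -4, 6, 1, 7, -8, 0, -4, 5]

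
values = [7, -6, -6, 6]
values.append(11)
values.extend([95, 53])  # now [7, -6, -6, 6, 11, 95, 53]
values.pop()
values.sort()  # [-6, -6, 6, 7, 11, 95]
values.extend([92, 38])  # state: [-6, -6, 6, 7, 11, 95, 92, 38]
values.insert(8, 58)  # [-6, -6, 6, 7, 11, 95, 92, 38, 58]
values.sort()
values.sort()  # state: [-6, -6, 6, 7, 11, 38, 58, 92, 95]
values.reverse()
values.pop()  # -6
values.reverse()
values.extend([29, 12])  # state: [-6, 6, 7, 11, 38, 58, 92, 95, 29, 12]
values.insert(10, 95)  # [-6, 6, 7, 11, 38, 58, 92, 95, 29, 12, 95]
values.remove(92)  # [-6, 6, 7, 11, 38, 58, 95, 29, 12, 95]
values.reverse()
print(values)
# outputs [95, 12, 29, 95, 58, 38, 11, 7, 6, -6]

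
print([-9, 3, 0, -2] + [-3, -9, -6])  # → [-9, 3, 0, -2, -3, -9, -6]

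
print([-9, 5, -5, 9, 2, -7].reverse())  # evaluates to None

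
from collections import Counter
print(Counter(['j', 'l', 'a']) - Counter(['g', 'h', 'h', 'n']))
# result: Counter({'j': 1, 'l': 1, 'a': 1})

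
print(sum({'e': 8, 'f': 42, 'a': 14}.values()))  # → 64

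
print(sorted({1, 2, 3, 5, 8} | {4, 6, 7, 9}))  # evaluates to [1, 2, 3, 4, 5, 6, 7, 8, 9]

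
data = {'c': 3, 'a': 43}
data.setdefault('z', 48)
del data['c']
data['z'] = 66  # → {'a': 43, 'z': 66}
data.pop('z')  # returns 66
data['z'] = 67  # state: {'a': 43, 'z': 67}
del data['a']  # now {'z': 67}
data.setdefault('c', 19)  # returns 19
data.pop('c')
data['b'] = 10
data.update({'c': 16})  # {'z': 67, 'b': 10, 'c': 16}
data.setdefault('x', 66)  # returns 66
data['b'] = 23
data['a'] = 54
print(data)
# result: {'z': 67, 'b': 23, 'c': 16, 'x': 66, 'a': 54}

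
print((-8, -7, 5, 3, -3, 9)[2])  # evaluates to 5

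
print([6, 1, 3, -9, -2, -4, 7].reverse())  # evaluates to None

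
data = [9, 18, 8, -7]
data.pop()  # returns -7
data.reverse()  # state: [8, 18, 9]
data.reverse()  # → [9, 18, 8]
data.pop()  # 8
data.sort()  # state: [9, 18]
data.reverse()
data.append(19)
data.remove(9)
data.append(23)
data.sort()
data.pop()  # 23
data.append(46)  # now [18, 19, 46]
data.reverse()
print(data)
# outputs [46, 19, 18]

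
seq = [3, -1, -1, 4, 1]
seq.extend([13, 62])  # [3, -1, -1, 4, 1, 13, 62]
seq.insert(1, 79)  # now [3, 79, -1, -1, 4, 1, 13, 62]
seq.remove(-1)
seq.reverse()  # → [62, 13, 1, 4, -1, 79, 3]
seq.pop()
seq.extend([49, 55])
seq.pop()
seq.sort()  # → [-1, 1, 4, 13, 49, 62, 79]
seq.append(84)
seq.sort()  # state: [-1, 1, 4, 13, 49, 62, 79, 84]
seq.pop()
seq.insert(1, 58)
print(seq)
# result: [-1, 58, 1, 4, 13, 49, 62, 79]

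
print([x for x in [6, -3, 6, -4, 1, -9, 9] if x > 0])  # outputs [6, 6, 1, 9]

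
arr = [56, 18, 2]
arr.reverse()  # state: [2, 18, 56]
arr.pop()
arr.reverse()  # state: [18, 2]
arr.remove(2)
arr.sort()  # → [18]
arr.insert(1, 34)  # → [18, 34]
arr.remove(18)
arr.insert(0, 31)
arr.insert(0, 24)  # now [24, 31, 34]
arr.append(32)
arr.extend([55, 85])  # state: [24, 31, 34, 32, 55, 85]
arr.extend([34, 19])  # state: [24, 31, 34, 32, 55, 85, 34, 19]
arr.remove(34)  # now [24, 31, 32, 55, 85, 34, 19]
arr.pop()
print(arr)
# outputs [24, 31, 32, 55, 85, 34]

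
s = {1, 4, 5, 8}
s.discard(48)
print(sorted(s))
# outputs [1, 4, 5, 8]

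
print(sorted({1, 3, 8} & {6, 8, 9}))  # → [8]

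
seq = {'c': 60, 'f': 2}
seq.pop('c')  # 60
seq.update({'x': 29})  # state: {'f': 2, 'x': 29}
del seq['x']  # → {'f': 2}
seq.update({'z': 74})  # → {'f': 2, 'z': 74}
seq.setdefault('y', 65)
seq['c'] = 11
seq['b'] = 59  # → {'f': 2, 'z': 74, 'y': 65, 'c': 11, 'b': 59}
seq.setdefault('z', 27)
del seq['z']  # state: {'f': 2, 'y': 65, 'c': 11, 'b': 59}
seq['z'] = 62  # {'f': 2, 'y': 65, 'c': 11, 'b': 59, 'z': 62}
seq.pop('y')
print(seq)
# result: {'f': 2, 'c': 11, 'b': 59, 'z': 62}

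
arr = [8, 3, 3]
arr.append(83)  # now [8, 3, 3, 83]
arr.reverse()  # [83, 3, 3, 8]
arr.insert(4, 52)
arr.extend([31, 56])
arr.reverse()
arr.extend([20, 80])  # [56, 31, 52, 8, 3, 3, 83, 20, 80]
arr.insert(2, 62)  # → [56, 31, 62, 52, 8, 3, 3, 83, 20, 80]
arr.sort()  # [3, 3, 8, 20, 31, 52, 56, 62, 80, 83]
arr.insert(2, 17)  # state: [3, 3, 17, 8, 20, 31, 52, 56, 62, 80, 83]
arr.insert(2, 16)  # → [3, 3, 16, 17, 8, 20, 31, 52, 56, 62, 80, 83]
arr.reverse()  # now [83, 80, 62, 56, 52, 31, 20, 8, 17, 16, 3, 3]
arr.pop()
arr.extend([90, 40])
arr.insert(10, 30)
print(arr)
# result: [83, 80, 62, 56, 52, 31, 20, 8, 17, 16, 30, 3, 90, 40]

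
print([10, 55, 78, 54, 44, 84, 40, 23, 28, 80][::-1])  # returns [80, 28, 23, 40, 84, 44, 54, 78, 55, 10]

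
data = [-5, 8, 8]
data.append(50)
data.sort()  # [-5, 8, 8, 50]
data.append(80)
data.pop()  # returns 80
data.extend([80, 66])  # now [-5, 8, 8, 50, 80, 66]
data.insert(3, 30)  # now [-5, 8, 8, 30, 50, 80, 66]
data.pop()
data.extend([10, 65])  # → [-5, 8, 8, 30, 50, 80, 10, 65]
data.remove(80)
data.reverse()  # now [65, 10, 50, 30, 8, 8, -5]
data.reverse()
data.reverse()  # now [65, 10, 50, 30, 8, 8, -5]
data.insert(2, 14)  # [65, 10, 14, 50, 30, 8, 8, -5]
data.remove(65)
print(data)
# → [10, 14, 50, 30, 8, 8, -5]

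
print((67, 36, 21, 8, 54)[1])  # 36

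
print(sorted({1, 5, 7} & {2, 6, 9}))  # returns []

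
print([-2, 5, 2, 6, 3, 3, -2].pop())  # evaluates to -2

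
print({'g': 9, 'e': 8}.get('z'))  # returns None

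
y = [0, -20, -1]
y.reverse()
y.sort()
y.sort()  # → [-20, -1, 0]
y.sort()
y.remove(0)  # [-20, -1]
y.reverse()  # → [-1, -20]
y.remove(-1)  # [-20]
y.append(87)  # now [-20, 87]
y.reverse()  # [87, -20]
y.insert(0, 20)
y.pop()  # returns -20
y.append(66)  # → [20, 87, 66]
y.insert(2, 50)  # [20, 87, 50, 66]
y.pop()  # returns 66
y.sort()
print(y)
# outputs [20, 50, 87]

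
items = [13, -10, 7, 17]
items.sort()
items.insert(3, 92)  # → [-10, 7, 13, 92, 17]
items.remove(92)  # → [-10, 7, 13, 17]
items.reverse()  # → [17, 13, 7, -10]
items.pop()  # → -10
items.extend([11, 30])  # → [17, 13, 7, 11, 30]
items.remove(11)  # [17, 13, 7, 30]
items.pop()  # 30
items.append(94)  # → [17, 13, 7, 94]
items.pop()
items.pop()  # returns 7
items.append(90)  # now [17, 13, 90]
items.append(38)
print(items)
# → [17, 13, 90, 38]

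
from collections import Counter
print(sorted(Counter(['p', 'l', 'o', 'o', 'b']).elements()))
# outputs ['b', 'l', 'o', 'o', 'p']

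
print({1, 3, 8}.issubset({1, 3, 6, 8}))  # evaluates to True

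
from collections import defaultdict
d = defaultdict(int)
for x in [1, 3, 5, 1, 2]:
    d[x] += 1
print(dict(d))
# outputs {1: 2, 3: 1, 5: 1, 2: 1}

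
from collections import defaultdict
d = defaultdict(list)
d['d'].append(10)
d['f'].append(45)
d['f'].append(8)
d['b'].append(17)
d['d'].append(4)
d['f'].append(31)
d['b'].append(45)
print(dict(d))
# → {'d': [10, 4], 'f': [45, 8, 31], 'b': [17, 45]}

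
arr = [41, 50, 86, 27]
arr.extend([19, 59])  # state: [41, 50, 86, 27, 19, 59]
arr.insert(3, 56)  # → [41, 50, 86, 56, 27, 19, 59]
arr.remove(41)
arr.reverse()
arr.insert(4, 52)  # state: [59, 19, 27, 56, 52, 86, 50]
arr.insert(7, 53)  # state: [59, 19, 27, 56, 52, 86, 50, 53]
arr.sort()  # [19, 27, 50, 52, 53, 56, 59, 86]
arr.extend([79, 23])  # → [19, 27, 50, 52, 53, 56, 59, 86, 79, 23]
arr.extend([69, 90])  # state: [19, 27, 50, 52, 53, 56, 59, 86, 79, 23, 69, 90]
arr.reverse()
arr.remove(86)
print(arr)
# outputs [90, 69, 23, 79, 59, 56, 53, 52, 50, 27, 19]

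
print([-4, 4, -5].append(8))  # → None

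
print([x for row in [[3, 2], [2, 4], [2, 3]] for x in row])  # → [3, 2, 2, 4, 2, 3]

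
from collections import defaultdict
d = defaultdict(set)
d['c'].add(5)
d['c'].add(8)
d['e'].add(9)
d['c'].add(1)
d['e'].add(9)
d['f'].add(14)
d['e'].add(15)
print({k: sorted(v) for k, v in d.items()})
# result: {'c': [1, 5, 8], 'e': [9, 15], 'f': [14]}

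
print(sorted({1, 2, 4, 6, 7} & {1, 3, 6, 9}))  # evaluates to [1, 6]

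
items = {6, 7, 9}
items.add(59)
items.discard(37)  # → {6, 7, 9, 59}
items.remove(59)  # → {6, 7, 9}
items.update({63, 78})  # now {6, 7, 9, 63, 78}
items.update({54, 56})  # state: {6, 7, 9, 54, 56, 63, 78}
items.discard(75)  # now {6, 7, 9, 54, 56, 63, 78}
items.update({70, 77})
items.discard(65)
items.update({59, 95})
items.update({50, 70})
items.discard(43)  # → {6, 7, 9, 50, 54, 56, 59, 63, 70, 77, 78, 95}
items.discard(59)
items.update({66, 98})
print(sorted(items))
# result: [6, 7, 9, 50, 54, 56, 63, 66, 70, 77, 78, 95, 98]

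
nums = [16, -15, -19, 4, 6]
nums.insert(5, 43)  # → [16, -15, -19, 4, 6, 43]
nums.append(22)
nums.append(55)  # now [16, -15, -19, 4, 6, 43, 22, 55]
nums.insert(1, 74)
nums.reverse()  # [55, 22, 43, 6, 4, -19, -15, 74, 16]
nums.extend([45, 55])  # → [55, 22, 43, 6, 4, -19, -15, 74, 16, 45, 55]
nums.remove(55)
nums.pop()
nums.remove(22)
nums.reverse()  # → [45, 16, 74, -15, -19, 4, 6, 43]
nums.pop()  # 43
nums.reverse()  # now [6, 4, -19, -15, 74, 16, 45]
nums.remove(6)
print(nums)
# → [4, -19, -15, 74, 16, 45]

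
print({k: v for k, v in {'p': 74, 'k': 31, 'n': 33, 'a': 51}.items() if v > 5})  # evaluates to {'p': 74, 'k': 31, 'n': 33, 'a': 51}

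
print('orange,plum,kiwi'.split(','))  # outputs ['orange', 'plum', 'kiwi']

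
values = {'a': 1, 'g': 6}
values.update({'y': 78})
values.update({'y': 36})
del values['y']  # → {'a': 1, 'g': 6}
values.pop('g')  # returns 6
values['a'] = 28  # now {'a': 28}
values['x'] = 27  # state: {'a': 28, 'x': 27}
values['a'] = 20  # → {'a': 20, 'x': 27}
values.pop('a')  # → 20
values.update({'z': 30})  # {'x': 27, 'z': 30}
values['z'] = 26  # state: {'x': 27, 'z': 26}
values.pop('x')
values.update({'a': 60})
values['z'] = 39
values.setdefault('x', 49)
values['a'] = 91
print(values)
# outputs {'z': 39, 'a': 91, 'x': 49}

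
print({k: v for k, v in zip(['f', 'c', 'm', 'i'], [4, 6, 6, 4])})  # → {'f': 4, 'c': 6, 'm': 6, 'i': 4}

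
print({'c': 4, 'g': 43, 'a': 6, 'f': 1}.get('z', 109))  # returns 109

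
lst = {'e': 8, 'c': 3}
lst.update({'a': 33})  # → {'e': 8, 'c': 3, 'a': 33}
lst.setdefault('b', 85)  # 85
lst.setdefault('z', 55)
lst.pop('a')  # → 33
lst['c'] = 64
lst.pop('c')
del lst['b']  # {'e': 8, 'z': 55}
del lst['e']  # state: {'z': 55}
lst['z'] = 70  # {'z': 70}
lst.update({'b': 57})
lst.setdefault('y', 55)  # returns 55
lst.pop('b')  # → 57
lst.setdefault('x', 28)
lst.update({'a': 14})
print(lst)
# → {'z': 70, 'y': 55, 'x': 28, 'a': 14}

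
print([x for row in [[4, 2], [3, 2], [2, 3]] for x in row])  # [4, 2, 3, 2, 2, 3]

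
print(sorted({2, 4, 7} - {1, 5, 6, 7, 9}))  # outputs [2, 4]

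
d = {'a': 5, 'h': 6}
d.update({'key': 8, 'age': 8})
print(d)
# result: {'a': 5, 'h': 6, 'key': 8, 'age': 8}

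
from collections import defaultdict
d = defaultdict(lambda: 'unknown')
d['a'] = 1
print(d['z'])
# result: unknown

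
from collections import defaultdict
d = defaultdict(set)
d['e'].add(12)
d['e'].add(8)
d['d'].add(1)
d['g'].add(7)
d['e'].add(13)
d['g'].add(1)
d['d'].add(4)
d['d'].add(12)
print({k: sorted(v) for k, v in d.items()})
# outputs {'e': [8, 12, 13], 'd': [1, 4, 12], 'g': [1, 7]}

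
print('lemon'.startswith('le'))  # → True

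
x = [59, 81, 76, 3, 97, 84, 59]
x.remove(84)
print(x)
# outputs [59, 81, 76, 3, 97, 59]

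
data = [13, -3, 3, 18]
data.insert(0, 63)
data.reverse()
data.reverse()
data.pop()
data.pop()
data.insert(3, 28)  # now [63, 13, -3, 28]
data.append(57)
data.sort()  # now [-3, 13, 28, 57, 63]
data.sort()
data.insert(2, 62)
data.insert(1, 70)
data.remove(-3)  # [70, 13, 62, 28, 57, 63]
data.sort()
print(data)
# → [13, 28, 57, 62, 63, 70]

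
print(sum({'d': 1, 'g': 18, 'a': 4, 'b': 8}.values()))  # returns 31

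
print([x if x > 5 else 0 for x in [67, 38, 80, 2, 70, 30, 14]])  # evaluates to [67, 38, 80, 0, 70, 30, 14]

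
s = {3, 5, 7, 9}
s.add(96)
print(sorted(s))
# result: [3, 5, 7, 9, 96]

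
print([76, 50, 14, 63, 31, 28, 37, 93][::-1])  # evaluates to [93, 37, 28, 31, 63, 14, 50, 76]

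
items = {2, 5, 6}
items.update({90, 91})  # {2, 5, 6, 90, 91}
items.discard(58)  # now {2, 5, 6, 90, 91}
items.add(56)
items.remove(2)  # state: {5, 6, 56, 90, 91}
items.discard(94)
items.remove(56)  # {5, 6, 90, 91}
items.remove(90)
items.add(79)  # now {5, 6, 79, 91}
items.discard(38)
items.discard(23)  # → {5, 6, 79, 91}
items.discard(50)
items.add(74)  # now {5, 6, 74, 79, 91}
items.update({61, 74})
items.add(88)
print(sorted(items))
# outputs [5, 6, 61, 74, 79, 88, 91]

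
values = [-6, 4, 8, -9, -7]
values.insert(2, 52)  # [-6, 4, 52, 8, -9, -7]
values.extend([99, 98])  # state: [-6, 4, 52, 8, -9, -7, 99, 98]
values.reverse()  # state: [98, 99, -7, -9, 8, 52, 4, -6]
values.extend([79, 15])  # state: [98, 99, -7, -9, 8, 52, 4, -6, 79, 15]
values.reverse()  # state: [15, 79, -6, 4, 52, 8, -9, -7, 99, 98]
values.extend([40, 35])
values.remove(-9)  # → [15, 79, -6, 4, 52, 8, -7, 99, 98, 40, 35]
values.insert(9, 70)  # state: [15, 79, -6, 4, 52, 8, -7, 99, 98, 70, 40, 35]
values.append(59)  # [15, 79, -6, 4, 52, 8, -7, 99, 98, 70, 40, 35, 59]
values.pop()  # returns 59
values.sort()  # [-7, -6, 4, 8, 15, 35, 40, 52, 70, 79, 98, 99]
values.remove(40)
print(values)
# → [-7, -6, 4, 8, 15, 35, 52, 70, 79, 98, 99]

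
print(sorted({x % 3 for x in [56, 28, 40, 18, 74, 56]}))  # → [0, 1, 2]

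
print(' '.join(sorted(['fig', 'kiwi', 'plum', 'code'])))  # code fig kiwi plum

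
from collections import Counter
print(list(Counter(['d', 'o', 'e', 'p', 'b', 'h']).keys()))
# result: ['d', 'o', 'e', 'p', 'b', 'h']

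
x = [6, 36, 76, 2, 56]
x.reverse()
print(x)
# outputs [56, 2, 76, 36, 6]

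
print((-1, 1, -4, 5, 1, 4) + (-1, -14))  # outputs (-1, 1, -4, 5, 1, 4, -1, -14)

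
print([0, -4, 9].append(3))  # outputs None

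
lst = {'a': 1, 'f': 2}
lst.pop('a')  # 1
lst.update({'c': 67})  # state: {'f': 2, 'c': 67}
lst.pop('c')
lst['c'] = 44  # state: {'f': 2, 'c': 44}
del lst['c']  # {'f': 2}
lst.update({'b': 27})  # {'f': 2, 'b': 27}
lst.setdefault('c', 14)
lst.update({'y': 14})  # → {'f': 2, 'b': 27, 'c': 14, 'y': 14}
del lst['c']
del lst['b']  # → {'f': 2, 'y': 14}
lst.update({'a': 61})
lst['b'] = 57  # {'f': 2, 'y': 14, 'a': 61, 'b': 57}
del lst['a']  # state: {'f': 2, 'y': 14, 'b': 57}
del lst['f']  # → {'y': 14, 'b': 57}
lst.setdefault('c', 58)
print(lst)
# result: {'y': 14, 'b': 57, 'c': 58}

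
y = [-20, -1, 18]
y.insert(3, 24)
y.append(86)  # [-20, -1, 18, 24, 86]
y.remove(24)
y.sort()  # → [-20, -1, 18, 86]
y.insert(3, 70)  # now [-20, -1, 18, 70, 86]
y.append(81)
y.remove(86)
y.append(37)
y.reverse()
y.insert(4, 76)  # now [37, 81, 70, 18, 76, -1, -20]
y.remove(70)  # [37, 81, 18, 76, -1, -20]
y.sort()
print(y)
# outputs [-20, -1, 18, 37, 76, 81]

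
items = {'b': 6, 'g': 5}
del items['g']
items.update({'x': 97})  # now {'b': 6, 'x': 97}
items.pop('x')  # 97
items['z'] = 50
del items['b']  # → {'z': 50}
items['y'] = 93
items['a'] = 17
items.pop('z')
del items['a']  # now {'y': 93}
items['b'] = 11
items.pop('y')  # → 93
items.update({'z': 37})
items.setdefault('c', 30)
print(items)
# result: {'b': 11, 'z': 37, 'c': 30}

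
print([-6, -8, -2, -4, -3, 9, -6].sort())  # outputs None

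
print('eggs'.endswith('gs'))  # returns True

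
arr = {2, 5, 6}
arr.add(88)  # {2, 5, 6, 88}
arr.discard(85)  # {2, 5, 6, 88}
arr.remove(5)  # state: {2, 6, 88}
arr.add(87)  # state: {2, 6, 87, 88}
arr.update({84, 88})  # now {2, 6, 84, 87, 88}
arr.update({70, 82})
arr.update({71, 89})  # {2, 6, 70, 71, 82, 84, 87, 88, 89}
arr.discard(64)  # {2, 6, 70, 71, 82, 84, 87, 88, 89}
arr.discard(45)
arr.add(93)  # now {2, 6, 70, 71, 82, 84, 87, 88, 89, 93}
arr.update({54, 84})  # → {2, 6, 54, 70, 71, 82, 84, 87, 88, 89, 93}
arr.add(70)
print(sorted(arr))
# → [2, 6, 54, 70, 71, 82, 84, 87, 88, 89, 93]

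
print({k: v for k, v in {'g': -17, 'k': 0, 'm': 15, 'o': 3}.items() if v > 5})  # {'m': 15}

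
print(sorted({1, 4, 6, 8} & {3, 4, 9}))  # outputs [4]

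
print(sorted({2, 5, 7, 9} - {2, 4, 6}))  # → [5, 7, 9]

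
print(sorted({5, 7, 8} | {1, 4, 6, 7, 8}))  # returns [1, 4, 5, 6, 7, 8]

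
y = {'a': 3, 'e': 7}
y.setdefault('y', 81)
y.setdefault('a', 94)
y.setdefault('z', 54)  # 54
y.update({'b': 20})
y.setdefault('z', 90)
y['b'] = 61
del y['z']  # {'a': 3, 'e': 7, 'y': 81, 'b': 61}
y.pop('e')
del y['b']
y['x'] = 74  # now {'a': 3, 'y': 81, 'x': 74}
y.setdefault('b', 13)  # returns 13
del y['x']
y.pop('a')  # 3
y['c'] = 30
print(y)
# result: {'y': 81, 'b': 13, 'c': 30}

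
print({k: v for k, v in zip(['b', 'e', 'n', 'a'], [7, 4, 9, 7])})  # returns {'b': 7, 'e': 4, 'n': 9, 'a': 7}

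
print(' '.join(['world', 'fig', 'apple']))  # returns world fig apple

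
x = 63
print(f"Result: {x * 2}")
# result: Result: 126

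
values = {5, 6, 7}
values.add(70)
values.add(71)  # {5, 6, 7, 70, 71}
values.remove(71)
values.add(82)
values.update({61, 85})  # {5, 6, 7, 61, 70, 82, 85}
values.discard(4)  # {5, 6, 7, 61, 70, 82, 85}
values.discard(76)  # {5, 6, 7, 61, 70, 82, 85}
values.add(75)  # {5, 6, 7, 61, 70, 75, 82, 85}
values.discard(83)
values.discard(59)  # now {5, 6, 7, 61, 70, 75, 82, 85}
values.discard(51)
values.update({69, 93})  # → {5, 6, 7, 61, 69, 70, 75, 82, 85, 93}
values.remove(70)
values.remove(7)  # {5, 6, 61, 69, 75, 82, 85, 93}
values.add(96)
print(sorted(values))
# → [5, 6, 61, 69, 75, 82, 85, 93, 96]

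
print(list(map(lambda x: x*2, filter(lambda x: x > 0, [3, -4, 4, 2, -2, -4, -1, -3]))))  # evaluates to [6, 8, 4]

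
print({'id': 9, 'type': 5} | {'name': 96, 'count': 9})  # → {'id': 9, 'type': 5, 'name': 96, 'count': 9}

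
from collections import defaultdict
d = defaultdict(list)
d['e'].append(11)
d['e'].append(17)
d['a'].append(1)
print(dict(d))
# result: {'e': [11, 17], 'a': [1]}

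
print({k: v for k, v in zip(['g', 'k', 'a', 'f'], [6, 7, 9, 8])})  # {'g': 6, 'k': 7, 'a': 9, 'f': 8}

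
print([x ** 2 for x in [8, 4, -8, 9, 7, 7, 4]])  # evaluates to [64, 16, 64, 81, 49, 49, 16]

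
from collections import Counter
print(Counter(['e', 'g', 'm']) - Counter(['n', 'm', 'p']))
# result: Counter({'e': 1, 'g': 1})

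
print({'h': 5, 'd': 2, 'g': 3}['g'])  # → 3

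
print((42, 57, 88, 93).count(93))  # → 1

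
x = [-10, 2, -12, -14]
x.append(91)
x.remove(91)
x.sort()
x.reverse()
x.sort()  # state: [-14, -12, -10, 2]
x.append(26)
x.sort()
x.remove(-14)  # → [-12, -10, 2, 26]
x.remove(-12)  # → [-10, 2, 26]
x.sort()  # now [-10, 2, 26]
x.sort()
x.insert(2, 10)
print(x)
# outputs [-10, 2, 10, 26]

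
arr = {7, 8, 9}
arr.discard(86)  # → {7, 8, 9}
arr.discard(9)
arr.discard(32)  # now {7, 8}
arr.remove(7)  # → {8}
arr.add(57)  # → {8, 57}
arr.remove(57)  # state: {8}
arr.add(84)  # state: {8, 84}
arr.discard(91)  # {8, 84}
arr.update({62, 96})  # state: {8, 62, 84, 96}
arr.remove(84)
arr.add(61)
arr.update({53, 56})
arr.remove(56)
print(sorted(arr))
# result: [8, 53, 61, 62, 96]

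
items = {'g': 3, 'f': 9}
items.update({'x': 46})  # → {'g': 3, 'f': 9, 'x': 46}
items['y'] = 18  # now {'g': 3, 'f': 9, 'x': 46, 'y': 18}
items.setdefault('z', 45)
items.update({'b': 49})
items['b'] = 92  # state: {'g': 3, 'f': 9, 'x': 46, 'y': 18, 'z': 45, 'b': 92}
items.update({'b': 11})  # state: {'g': 3, 'f': 9, 'x': 46, 'y': 18, 'z': 45, 'b': 11}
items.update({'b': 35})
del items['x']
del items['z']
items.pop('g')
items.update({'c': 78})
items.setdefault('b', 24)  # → 35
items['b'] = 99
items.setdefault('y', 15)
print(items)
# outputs {'f': 9, 'y': 18, 'b': 99, 'c': 78}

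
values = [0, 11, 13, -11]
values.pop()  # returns -11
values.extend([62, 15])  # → [0, 11, 13, 62, 15]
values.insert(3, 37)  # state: [0, 11, 13, 37, 62, 15]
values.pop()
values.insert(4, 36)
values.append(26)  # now [0, 11, 13, 37, 36, 62, 26]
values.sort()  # [0, 11, 13, 26, 36, 37, 62]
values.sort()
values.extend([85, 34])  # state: [0, 11, 13, 26, 36, 37, 62, 85, 34]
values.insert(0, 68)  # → [68, 0, 11, 13, 26, 36, 37, 62, 85, 34]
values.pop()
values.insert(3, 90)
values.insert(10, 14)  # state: [68, 0, 11, 90, 13, 26, 36, 37, 62, 85, 14]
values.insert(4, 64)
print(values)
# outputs [68, 0, 11, 90, 64, 13, 26, 36, 37, 62, 85, 14]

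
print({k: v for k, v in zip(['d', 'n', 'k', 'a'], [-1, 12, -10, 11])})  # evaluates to {'d': -1, 'n': 12, 'k': -10, 'a': 11}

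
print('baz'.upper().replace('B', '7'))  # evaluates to 7AZ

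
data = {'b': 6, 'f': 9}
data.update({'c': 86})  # {'b': 6, 'f': 9, 'c': 86}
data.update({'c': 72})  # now {'b': 6, 'f': 9, 'c': 72}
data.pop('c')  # 72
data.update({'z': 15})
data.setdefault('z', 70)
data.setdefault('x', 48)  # 48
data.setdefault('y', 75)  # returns 75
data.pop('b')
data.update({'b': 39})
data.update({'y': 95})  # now {'f': 9, 'z': 15, 'x': 48, 'y': 95, 'b': 39}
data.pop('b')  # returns 39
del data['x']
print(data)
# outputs {'f': 9, 'z': 15, 'y': 95}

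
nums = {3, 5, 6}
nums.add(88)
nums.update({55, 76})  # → {3, 5, 6, 55, 76, 88}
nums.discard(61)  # {3, 5, 6, 55, 76, 88}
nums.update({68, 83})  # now {3, 5, 6, 55, 68, 76, 83, 88}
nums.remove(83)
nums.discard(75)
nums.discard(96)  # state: {3, 5, 6, 55, 68, 76, 88}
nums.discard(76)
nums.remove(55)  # {3, 5, 6, 68, 88}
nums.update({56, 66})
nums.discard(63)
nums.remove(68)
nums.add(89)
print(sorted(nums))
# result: [3, 5, 6, 56, 66, 88, 89]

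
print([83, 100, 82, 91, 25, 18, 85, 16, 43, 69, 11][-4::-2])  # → [16, 18, 91, 100]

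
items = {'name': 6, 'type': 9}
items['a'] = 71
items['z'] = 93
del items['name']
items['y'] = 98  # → {'type': 9, 'a': 71, 'z': 93, 'y': 98}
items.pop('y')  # 98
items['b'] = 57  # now {'type': 9, 'a': 71, 'z': 93, 'b': 57}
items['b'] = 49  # {'type': 9, 'a': 71, 'z': 93, 'b': 49}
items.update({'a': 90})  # {'type': 9, 'a': 90, 'z': 93, 'b': 49}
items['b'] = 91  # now {'type': 9, 'a': 90, 'z': 93, 'b': 91}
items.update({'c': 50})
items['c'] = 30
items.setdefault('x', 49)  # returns 49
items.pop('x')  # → 49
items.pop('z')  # 93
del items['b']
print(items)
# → {'type': 9, 'a': 90, 'c': 30}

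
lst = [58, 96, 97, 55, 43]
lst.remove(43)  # [58, 96, 97, 55]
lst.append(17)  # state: [58, 96, 97, 55, 17]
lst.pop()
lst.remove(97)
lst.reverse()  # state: [55, 96, 58]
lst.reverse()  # [58, 96, 55]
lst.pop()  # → 55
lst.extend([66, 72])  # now [58, 96, 66, 72]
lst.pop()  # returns 72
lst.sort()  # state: [58, 66, 96]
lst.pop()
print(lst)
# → [58, 66]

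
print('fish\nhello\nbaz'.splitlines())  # ['fish', 'hello', 'baz']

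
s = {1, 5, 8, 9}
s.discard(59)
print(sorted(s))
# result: [1, 5, 8, 9]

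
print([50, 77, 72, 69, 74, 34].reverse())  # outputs None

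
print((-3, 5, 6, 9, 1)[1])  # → 5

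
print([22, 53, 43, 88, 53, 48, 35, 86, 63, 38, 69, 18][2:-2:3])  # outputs [43, 48, 63]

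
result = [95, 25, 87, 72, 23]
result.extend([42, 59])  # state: [95, 25, 87, 72, 23, 42, 59]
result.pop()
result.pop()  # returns 42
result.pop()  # 23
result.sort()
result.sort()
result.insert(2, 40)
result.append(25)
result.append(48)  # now [25, 72, 40, 87, 95, 25, 48]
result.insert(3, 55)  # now [25, 72, 40, 55, 87, 95, 25, 48]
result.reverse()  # [48, 25, 95, 87, 55, 40, 72, 25]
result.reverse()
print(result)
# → [25, 72, 40, 55, 87, 95, 25, 48]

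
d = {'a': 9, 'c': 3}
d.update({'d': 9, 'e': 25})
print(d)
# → {'a': 9, 'c': 3, 'd': 9, 'e': 25}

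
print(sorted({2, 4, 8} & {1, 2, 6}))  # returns [2]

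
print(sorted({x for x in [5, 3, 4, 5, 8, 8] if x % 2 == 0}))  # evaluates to [4, 8]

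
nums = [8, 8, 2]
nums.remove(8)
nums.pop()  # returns 2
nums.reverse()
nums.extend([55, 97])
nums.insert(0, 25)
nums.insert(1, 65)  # [25, 65, 8, 55, 97]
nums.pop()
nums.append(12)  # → [25, 65, 8, 55, 12]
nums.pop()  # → 12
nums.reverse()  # [55, 8, 65, 25]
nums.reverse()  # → [25, 65, 8, 55]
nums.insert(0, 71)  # [71, 25, 65, 8, 55]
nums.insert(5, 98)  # [71, 25, 65, 8, 55, 98]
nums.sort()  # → [8, 25, 55, 65, 71, 98]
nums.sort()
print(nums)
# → [8, 25, 55, 65, 71, 98]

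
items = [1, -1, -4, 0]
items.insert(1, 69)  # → [1, 69, -1, -4, 0]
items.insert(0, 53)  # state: [53, 1, 69, -1, -4, 0]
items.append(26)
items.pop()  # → 26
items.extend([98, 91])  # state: [53, 1, 69, -1, -4, 0, 98, 91]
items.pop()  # 91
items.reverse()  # [98, 0, -4, -1, 69, 1, 53]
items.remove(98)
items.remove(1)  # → [0, -4, -1, 69, 53]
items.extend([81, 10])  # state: [0, -4, -1, 69, 53, 81, 10]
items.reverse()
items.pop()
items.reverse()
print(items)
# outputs [-4, -1, 69, 53, 81, 10]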